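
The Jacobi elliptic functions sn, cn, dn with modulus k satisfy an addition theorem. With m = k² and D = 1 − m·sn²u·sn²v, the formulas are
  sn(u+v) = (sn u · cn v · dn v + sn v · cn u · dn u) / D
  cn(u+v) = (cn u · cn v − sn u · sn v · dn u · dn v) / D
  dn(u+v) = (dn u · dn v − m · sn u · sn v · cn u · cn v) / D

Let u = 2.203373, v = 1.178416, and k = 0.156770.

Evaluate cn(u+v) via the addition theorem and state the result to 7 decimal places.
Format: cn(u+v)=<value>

cn(u+v)=-0.9757710

sn u = 0.8161989035351493, cn u = -0.5777710185428308, dn u = 0.9917799097987885
sn v = 0.9220511562017766, cn v = 0.3870680371032553, dn v = 0.9894975033490646
m = k² = 0.0245768329
D = 1 − m·sn²u·sn²v = 0.9860803612546028
cn(u+v) = (cn u·cn v − sn u·sn v·dn u·dn v)/D = -0.9621886169115504/0.9860803612546028 = -0.9757709966836226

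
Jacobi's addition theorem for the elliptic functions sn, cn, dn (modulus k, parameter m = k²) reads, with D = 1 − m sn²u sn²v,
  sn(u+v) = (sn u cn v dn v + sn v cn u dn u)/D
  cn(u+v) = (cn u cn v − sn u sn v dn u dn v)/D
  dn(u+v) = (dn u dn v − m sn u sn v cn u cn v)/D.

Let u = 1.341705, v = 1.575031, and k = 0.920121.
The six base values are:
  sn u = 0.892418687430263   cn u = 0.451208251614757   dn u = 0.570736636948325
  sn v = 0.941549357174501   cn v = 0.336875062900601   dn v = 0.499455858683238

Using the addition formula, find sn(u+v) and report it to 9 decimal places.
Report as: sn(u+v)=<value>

m = k² = 0.846622654641
D = 1 − m·sn²u·sn²v = 0.4022585403610414
sn(u+v) = (sn u·cn v·dn v + sn v·cn u·dn u)/D = 0.392622020984675/0.4022585403610414 = 0.9760439657347804

sn(u+v)=0.976043966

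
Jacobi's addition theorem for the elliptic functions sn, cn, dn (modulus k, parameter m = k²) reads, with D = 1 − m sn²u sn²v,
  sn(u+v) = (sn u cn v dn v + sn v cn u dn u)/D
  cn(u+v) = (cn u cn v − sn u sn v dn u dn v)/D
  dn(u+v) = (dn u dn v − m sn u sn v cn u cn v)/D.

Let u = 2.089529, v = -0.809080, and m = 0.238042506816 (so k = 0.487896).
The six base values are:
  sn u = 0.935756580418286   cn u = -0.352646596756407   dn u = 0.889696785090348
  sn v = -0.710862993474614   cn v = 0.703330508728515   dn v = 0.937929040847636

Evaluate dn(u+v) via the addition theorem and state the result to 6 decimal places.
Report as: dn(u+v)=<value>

m = k² = 0.238042506816
D = 1 − m·sn²u·sn²v = 0.8946699944792601
dn(u+v) = (dn u·dn v − m·sn u·sn v·cn u·cn v)/D = 0.7951986938537305/0.8946699944792601 = 0.8888178867746351

dn(u+v)=0.888818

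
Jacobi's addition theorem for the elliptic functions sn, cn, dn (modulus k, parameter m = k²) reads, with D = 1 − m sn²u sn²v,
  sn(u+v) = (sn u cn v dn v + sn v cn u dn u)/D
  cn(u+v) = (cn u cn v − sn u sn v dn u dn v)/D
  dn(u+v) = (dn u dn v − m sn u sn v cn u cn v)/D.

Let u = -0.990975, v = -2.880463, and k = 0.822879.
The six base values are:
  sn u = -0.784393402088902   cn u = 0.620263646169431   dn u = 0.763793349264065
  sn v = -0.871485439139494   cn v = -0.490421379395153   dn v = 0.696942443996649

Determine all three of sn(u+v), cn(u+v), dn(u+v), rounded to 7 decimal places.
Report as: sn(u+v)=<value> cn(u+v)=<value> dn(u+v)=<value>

sn(u+v)=-0.2117767 cn(u+v)=-0.9773181 dn(u+v)=0.9846985

m = k² = 0.677129848641
D = 1 − m·sn²u·sn²v = 0.6835827929021739
sn(u+v) = (sn u·cn v·dn v + sn v·cn u·dn u)/D = -0.1447669418927222/0.6835827929021739 = -0.211776749496735
cn(u+v) = (cn u·cn v − sn u·sn v·dn u·dn v)/D = -0.6680778152932229/0.6835827929021739 = -0.9773180691937488
dn(u+v) = (dn u·dn v − m·sn u·sn v·cn u·cn v)/D = 0.6731229516065264/0.6835827929021739 = 0.9846985011848529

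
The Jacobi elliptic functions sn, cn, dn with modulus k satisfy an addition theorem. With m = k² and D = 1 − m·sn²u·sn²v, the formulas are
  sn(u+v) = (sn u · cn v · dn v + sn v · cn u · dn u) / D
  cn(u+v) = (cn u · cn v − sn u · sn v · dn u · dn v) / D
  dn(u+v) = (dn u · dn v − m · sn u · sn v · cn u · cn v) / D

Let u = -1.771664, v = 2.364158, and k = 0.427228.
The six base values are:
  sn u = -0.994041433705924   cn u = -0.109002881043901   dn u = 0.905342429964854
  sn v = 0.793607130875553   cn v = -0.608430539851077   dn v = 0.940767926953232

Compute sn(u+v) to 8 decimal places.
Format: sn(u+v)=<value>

sn(u+v)=0.55354086

m = k² = 0.182523763984
D = 1 − m·sn²u·sn²v = 0.8864101533469755
sn(u+v) = (sn u·cn v·dn v + sn v·cn u·dn u)/D = 0.4906642356684498/0.8864101533469755 = 0.5535408566968261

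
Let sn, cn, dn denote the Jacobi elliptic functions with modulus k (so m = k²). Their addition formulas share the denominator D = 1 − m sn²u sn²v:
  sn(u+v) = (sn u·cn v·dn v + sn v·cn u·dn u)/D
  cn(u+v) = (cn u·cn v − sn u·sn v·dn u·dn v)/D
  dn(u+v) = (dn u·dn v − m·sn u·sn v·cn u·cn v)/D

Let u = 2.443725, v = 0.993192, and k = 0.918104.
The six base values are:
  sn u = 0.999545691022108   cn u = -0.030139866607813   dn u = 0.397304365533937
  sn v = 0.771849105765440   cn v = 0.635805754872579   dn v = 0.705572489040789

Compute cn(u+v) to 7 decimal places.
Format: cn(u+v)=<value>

cn(u+v)=-0.4724871

m = k² = 0.842914954816
D = 1 − m·sn²u·sn²v = 0.4982887120189613
cn(u+v) = (cn u·cn v − sn u·sn v·dn u·dn v)/D = -0.2354349692325997/0.4982887120189613 = -0.4724870613236784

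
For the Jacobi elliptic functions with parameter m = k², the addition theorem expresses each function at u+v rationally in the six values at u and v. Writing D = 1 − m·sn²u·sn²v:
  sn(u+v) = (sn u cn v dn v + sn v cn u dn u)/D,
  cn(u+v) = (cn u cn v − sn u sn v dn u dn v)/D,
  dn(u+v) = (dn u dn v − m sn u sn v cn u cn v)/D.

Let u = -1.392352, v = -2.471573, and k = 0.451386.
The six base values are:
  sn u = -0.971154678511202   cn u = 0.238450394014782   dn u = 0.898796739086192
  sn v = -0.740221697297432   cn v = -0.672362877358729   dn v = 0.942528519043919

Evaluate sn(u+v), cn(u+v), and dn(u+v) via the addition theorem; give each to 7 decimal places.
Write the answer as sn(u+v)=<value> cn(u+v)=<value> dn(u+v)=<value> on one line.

sn(u+v)=0.5105557 cn(u+v)=-0.8598447 dn(u+v)=0.9730823

m = k² = 0.203749320996
D = 1 − m·sn²u·sn²v = 0.8947077017202955
sn(u+v) = (sn u·cn v·dn v + sn v·cn u·dn u)/D = 0.4567981387989449/0.8947077017202955 = 0.5105557244233376
cn(u+v) = (cn u·cn v − sn u·sn v·dn u·dn v)/D = -0.7693096463111802/0.8947077017202955 = -0.8598446675176633
dn(u+v) = (dn u·dn v − m·sn u·sn v·cn u·cn v)/D = 0.8706242664066377/0.8947077017202955 = 0.9730823426831451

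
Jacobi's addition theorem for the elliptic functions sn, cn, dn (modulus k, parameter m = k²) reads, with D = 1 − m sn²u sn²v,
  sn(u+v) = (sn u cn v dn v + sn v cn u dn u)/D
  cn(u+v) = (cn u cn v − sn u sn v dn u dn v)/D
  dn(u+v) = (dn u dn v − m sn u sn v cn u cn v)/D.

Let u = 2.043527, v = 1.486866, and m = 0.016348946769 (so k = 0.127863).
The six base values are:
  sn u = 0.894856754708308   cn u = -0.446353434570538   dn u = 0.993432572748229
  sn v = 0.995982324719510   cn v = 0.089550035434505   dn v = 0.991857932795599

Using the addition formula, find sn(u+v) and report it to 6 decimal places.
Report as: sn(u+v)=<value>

sn(u+v)=-0.366924

m = k² = 0.016348946769
D = 1 − m·sn²u·sn²v = 0.9870132618612912
sn(u+v) = (sn u·cn v·dn v + sn v·cn u·dn u)/D = -0.3621585211057059/0.9870132618612912 = -0.3669236626291669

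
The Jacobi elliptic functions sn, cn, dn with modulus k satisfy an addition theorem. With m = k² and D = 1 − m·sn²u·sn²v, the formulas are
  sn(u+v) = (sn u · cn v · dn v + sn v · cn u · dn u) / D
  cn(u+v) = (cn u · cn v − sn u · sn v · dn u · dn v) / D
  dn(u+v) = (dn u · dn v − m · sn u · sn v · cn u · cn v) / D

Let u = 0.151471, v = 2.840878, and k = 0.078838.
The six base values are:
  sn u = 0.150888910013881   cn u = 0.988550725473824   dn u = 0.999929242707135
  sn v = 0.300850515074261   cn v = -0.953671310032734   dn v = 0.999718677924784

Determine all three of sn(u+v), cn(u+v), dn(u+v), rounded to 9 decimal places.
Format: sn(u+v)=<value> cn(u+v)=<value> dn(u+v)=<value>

sn(u+v)=0.153528975 cn(u+v)=-0.988144146 dn(u+v)=0.999926745

m = k² = 0.006215430244
D = 1 − m·sn²u·sn²v = 0.999987191821895
sn(u+v) = (sn u·cn v·dn v + sn v·cn u·dn u)/D = 0.1535270086137972/0.999987191821895 = 0.1535289750402538
cn(u+v) = (cn u·cn v − sn u·sn v·dn u·dn v)/D = -0.9881314899515846/0.999987191821895 = -0.9881441462778035
dn(u+v) = (dn u·dn v − m·sn u·sn v·cn u·cn v)/D = 0.9999139376695883/0.999987191821895 = 0.999926744909429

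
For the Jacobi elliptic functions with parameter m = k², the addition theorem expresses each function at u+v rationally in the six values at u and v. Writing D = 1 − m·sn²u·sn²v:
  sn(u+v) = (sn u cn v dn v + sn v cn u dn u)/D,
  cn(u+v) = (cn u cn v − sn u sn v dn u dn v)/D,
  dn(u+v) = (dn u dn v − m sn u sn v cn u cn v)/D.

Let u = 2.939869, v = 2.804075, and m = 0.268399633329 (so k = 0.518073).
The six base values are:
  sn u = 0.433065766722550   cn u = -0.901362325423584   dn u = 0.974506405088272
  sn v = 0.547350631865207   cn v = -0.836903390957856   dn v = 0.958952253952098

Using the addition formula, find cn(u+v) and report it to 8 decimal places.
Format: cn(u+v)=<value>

m = k² = 0.268399633329
D = 1 − m·sn²u·sn²v = 0.9849193217210898
cn(u+v) = (cn u·cn v − sn u·sn v·dn u·dn v)/D = 0.5328391962193615/0.9849193217210898 = 0.5409978101437341

cn(u+v)=0.54099781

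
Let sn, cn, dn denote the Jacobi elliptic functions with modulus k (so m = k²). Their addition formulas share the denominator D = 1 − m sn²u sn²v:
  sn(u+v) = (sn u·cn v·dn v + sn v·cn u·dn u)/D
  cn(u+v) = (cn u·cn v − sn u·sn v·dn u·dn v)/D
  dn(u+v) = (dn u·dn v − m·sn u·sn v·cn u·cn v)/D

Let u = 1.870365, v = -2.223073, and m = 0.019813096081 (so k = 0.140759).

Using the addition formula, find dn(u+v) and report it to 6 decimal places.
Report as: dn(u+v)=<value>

sn u = 0.9585647449139678, cn u = -0.284874761619944, dn u = 0.9908555942132578
sn v = -0.8028124538899586, cn v = -0.5962316360938785, dn v = 0.9935946378267049
m = k² = 0.019813096081
D = 1 − m·sn²u·sn²v = 0.9882666114741205
dn(u+v) = (dn u·dn v − m·sn u·sn v·cn u·cn v)/D = 0.9870985495919458/0.9882666114741205 = 0.9988180700748026

dn(u+v)=0.998818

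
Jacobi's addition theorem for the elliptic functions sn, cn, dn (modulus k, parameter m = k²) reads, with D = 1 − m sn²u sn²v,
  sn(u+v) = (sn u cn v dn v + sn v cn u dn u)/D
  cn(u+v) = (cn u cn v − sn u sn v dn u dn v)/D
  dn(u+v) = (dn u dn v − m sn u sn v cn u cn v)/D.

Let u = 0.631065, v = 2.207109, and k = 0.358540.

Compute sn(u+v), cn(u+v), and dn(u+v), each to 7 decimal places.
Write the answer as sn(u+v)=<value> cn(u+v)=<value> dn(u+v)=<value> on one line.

sn(u+v)=0.3994852 cn(u+v)=-0.9167396 dn(u+v)=0.9896892

sn u = 0.5859906884281687, cn u = 0.8103177852395201, dn u = 0.9776796649098856
sn v = 0.8541638579891759, cn v = -0.5200039458552664, dn v = 0.9519505070326644
m = k² = 0.1285509316
D = 1 − m·sn²u·sn²v = 0.9677938329769806
sn(u+v) = (sn u·cn v·dn v + sn v·cn u·dn u)/D = 0.3866193256548665/0.9677938329769806 = 0.3994852131528952
cn(u+v) = (cn u·cn v − sn u·sn v·dn u·dn v)/D = -0.8872149684143365/0.9677938329769806 = -0.9167396383227824
dn(u+v) = (dn u·dn v − m·sn u·sn v·cn u·cn v)/D = 0.9578151264941779/0.9677938329769806 = 0.9896892229080364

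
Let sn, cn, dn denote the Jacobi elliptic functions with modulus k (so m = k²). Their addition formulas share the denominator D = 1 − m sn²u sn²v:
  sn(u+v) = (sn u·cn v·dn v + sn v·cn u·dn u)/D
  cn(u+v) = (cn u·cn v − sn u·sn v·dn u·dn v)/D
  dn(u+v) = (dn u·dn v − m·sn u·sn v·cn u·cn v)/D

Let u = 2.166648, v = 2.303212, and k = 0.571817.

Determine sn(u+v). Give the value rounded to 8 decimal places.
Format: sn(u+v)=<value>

sn u = 0.9352451644954273, cn u = -0.3540006811969733, dn u = 0.8449855829494459
sn v = 0.8877635063595669, cn v = -0.4602998552858421, dn v = 0.8615703058909728
m = k² = 0.326974681489
D = 1 − m·sn²u·sn²v = 0.7745970244060229
sn(u+v) = (sn u·cn v·dn v + sn v·cn u·dn u)/D = -0.6364528477951877/0.7745970244060229 = -0.8216567166433837

sn(u+v)=-0.82165672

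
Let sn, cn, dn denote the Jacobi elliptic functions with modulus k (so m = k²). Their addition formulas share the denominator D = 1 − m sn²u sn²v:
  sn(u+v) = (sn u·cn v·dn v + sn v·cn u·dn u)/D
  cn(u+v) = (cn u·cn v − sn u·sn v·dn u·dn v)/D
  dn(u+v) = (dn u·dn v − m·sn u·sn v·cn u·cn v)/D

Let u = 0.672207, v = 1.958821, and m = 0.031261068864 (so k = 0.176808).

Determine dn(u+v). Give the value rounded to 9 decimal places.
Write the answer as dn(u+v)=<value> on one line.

dn(u+v)=0.995931456

sn u = 0.6215831612213665, cn u = 0.7833481816446967, dn u = 0.993942552439082
sn v = 0.9323722500975115, cn v = -0.3614996365808732, dn v = 0.9863185031918682
m = k² = 0.031261068864
D = 1 − m·sn²u·sn²v = 0.9895002010477835
dn(u+v) = (dn u·dn v − m·sn u·sn v·cn u·cn v)/D = 0.9854743764279212/0.9895002010477835 = 0.9959314564912676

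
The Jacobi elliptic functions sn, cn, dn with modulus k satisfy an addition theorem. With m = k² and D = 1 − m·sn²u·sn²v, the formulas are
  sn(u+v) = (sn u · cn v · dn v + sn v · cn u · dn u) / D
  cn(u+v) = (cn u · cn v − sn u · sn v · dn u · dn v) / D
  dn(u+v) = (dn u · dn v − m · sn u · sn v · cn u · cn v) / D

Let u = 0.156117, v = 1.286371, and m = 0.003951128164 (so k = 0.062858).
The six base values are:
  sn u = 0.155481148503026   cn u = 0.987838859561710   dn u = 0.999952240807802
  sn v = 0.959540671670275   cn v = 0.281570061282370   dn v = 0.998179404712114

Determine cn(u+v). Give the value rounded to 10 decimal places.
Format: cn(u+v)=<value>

cn(u+v)=0.1292454566

m = k² = 0.003951128164
D = 1 − m·sn²u·sn²v = 0.999912056575547
cn(u+v) = (cn u·cn v − sn u·sn v·dn u·dn v)/D = 0.129234090297383/0.999912056575547 = 0.1292454565854301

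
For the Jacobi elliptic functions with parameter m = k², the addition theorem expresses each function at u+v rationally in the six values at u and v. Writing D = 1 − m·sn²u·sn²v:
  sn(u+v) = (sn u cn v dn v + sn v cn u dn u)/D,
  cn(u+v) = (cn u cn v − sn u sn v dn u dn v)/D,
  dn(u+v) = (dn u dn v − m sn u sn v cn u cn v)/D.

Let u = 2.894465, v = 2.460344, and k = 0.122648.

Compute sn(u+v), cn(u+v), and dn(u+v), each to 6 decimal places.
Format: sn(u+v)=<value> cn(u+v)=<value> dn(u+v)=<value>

sn(u+v)=-0.813650 cn(u+v)=0.581355 dn(u+v)=0.995008

sn u = 0.2561140884237701, cn u = -0.9666465609057228, dn u = 0.99950652511618
sn v = 0.6383908806128353, cn v = -0.7697123381824983, dn v = 0.9969300490390774
m = k² = 0.015042531904
D = 1 − m·sn²u·sn²v = 0.999597874857123
sn(u+v) = (sn u·cn v·dn v + sn v·cn u·dn u)/D = -0.8133228083174894/0.999597874857123 = -0.8136499974389614
cn(u+v) = (cn u·cn v − sn u·sn v·dn u·dn v)/D = 0.5811212617771173/0.999597874857123 = 0.5813550392553401
dn(u+v) = (dn u·dn v − m·sn u·sn v·cn u·cn v)/D = 0.9946081474440238/0.999597874857123 = 0.9950082652848653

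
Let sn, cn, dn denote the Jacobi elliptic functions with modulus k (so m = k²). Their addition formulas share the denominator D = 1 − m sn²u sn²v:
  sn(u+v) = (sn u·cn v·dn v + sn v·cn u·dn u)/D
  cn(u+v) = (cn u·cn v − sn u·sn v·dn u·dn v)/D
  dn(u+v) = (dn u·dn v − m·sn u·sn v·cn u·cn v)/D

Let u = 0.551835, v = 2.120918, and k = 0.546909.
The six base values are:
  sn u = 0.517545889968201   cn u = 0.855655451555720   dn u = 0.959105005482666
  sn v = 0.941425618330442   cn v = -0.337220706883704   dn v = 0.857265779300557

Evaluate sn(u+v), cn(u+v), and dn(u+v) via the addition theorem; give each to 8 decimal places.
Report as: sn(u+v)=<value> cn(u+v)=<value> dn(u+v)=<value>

sn(u+v)=0.67059412 cn(u+v)=-0.74182446 dn(u+v)=0.93031797

m = k² = 0.299109454281
D = 1 − m·sn²u·sn²v = 0.9289932078553621
sn(u+v) = (sn u·cn v·dn v + sn v·cn u·dn u)/D = 0.6229773855047141/0.9289932078553621 = 0.6705941230107544
cn(u+v) = (cn u·cn v − sn u·sn v·dn u·dn v)/D = -0.6891498802082947/0.9289932078553621 = -0.741824455099343
dn(u+v) = (dn u·dn v − m·sn u·sn v·cn u·cn v)/D = 0.8642590785827124/0.9289932078553621 = 0.9303179735596857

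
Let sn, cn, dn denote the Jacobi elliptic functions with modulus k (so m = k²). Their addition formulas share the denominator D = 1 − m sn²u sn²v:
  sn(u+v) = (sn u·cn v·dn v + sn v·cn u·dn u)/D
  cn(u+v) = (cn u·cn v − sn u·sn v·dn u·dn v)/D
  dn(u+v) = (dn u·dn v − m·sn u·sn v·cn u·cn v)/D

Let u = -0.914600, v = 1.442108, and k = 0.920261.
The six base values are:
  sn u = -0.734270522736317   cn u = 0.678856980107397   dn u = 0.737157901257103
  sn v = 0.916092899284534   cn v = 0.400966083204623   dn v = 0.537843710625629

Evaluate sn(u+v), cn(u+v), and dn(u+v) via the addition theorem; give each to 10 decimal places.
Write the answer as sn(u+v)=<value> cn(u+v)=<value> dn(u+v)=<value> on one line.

m = k² = 0.846880308121
D = 1 − m·sn²u·sn²v = 0.6168108036187714
sn(u+v) = (sn u·cn v·dn v + sn v·cn u·dn u)/D = 0.3000849524427825/0.6168108036187714 = 0.4865105323742906
cn(u+v) = (cn u·cn v − sn u·sn v·dn u·dn v)/D = 0.5388920010338319/0.6168108036187714 = 0.8736747117141965
dn(u+v) = (dn u·dn v − m·sn u·sn v·cn u·cn v)/D = 0.5515370947520462/0.6168108036187714 = 0.8941754773363722

sn(u+v)=0.4865105324 cn(u+v)=0.8736747117 dn(u+v)=0.8941754773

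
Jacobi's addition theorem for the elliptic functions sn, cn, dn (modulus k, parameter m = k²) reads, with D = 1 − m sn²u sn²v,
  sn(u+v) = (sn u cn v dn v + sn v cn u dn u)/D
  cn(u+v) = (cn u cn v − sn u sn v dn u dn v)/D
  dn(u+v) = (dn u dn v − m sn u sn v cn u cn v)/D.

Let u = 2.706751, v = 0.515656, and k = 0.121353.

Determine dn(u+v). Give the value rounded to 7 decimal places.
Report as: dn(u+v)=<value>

dn(u+v)=0.9999648

sn u = 0.4316261717181347, cn u = -0.9020525749023431, dn u = 0.9986272711351853
sn v = 0.4928280787914218, cn v = 0.8701267061496022, dn v = 0.9982100092299473
m = k² = 0.014726550609
D = 1 − m·sn²u·sn²v = 0.999333642235904
dn(u+v) = (dn u·dn v − m·sn u·sn v·cn u·cn v)/D = 0.9992985114524966/0.999333642235904 = 0.9999648457913127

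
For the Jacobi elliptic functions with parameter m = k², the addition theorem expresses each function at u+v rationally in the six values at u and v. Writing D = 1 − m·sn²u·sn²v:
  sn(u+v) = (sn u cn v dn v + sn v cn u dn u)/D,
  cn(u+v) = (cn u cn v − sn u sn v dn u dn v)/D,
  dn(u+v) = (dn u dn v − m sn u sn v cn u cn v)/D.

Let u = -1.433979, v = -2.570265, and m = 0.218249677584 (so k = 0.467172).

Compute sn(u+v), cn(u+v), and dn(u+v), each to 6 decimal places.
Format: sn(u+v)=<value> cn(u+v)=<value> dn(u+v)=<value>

sn(u+v)=0.610381 cn(u+v)=-0.792108 dn(u+v)=0.958482

sn u = -0.9784124977577448, cn u = 0.2066615209260083, dn u = 0.8894220283163973
sn v = -0.6838698998675727, cn v = -0.729603974807646, dn v = 0.9475913774243157
m = k² = 0.218249677584
D = 1 − m·sn²u·sn²v = 0.9022887494217474
sn(u+v) = (sn u·cn v·dn v + sn v·cn u·dn u)/D = 0.5507399071659276/0.9022887494217474 = 0.6103809977891025
cn(u+v) = (cn u·cn v − sn u·sn v·dn u·dn v)/D = -0.714710110455929/0.9022887494217474 = -0.7921079708840075
dn(u+v) = (dn u·dn v − m·sn u·sn v·cn u·cn v)/D = 0.8648275593607754/0.9022887494217474 = 0.9584820379451923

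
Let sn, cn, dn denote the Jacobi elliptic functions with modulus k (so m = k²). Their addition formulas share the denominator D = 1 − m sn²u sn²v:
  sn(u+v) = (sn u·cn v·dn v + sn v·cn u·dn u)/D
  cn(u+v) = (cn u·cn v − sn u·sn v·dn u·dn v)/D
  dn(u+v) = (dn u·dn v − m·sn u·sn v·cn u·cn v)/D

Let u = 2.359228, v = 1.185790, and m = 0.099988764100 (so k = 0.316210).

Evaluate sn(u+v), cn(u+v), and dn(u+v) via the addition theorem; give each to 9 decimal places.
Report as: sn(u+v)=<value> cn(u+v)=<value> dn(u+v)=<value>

sn(u+v)=-0.314196117 cn(u+v)=-0.949358099 dn(u+v)=0.995052355

sn u = 0.7554620015181361, cn u = -0.6551924635267196, dn u = 0.9710479540223187
sn v = 0.9187300528175498, cn v = 0.394886173535947, dn v = 0.9568714609778619
m = k² = 0.0999887641
D = 1 − m·sn²u·sn²v = 0.9518327007423855
sn(u+v) = (sn u·cn v·dn v + sn v·cn u·dn u)/D = -0.2990621384946303/0.9518327007423855 = -0.3141961168820694
cn(u+v) = (cn u·cn v − sn u·sn v·dn u·dn v)/D = -0.9036300833424937/0.9518327007423855 = -0.9493580989996499
dn(u+v) = (dn u·dn v − m·sn u·sn v·cn u·cn v)/D = 0.9471233704500684/0.9518327007423855 = 0.9950523550108711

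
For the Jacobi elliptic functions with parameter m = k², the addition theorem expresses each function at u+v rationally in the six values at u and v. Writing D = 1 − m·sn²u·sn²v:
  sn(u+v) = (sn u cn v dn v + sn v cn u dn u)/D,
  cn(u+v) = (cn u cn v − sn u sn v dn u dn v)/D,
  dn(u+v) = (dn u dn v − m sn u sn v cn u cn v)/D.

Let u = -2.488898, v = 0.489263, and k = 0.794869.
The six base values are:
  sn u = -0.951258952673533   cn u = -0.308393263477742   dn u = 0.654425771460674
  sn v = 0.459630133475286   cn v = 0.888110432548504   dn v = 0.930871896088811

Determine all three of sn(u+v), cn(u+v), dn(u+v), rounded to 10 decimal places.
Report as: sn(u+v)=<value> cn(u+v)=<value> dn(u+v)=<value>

m = k² = 0.631816727161
D = 1 − m·sn²u·sn²v = 0.8792170533390524
sn(u+v) = (sn u·cn v·dn v + sn v·cn u·dn u)/D = -0.8791847708602274/0.8792170533390524 = -0.9999632826971424
cn(u+v) = (cn u·cn v − sn u·sn v·dn u·dn v)/D = -0.007534292910124514/0.8792170533390524 = -0.008569320717234842
dn(u+v) = (dn u·dn v − m·sn u·sn v·cn u·cn v)/D = 0.5335258814533059/0.8792170533390524 = 0.6068193052296977

sn(u+v)=-0.9999632827 cn(u+v)=-0.0085693207 dn(u+v)=0.6068193052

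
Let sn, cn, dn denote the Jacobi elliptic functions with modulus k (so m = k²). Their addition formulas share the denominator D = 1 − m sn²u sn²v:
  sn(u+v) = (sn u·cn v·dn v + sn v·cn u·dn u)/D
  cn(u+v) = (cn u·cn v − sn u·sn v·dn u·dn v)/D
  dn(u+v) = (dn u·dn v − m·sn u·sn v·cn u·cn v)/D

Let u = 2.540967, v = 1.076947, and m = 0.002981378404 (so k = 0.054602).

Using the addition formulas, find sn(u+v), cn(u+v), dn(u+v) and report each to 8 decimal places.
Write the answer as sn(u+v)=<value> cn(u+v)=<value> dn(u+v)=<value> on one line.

sn(u+v)=-0.45638243 cn(u+v)=-0.88978373 dn(u+v)=0.99968946

sn u = 0.5670087605289458, cn u = -0.8237117611661428, dn u = 0.9995206301121169
sn v = 0.8802816036412448, cn v = 0.4744515763392493, dn v = 0.9988442034119094
m = k² = 0.002981378404
D = 1 − m·sn²u·sn²v = 0.9992572547362382
sn(u+v) = (sn u·cn v·dn v + sn v·cn u·dn u)/D = -0.4560434498487289/0.9992572547362382 = -0.4563824257339069
cn(u+v) = (cn u·cn v − sn u·sn v·dn u·dn v)/D = -0.8891228447144259/0.9992572547362382 = -0.8897837273636976
dn(u+v) = (dn u·dn v − m·sn u·sn v·cn u·cn v)/D = 0.9989469490902301/0.9992572547362382 = 0.9996894637046293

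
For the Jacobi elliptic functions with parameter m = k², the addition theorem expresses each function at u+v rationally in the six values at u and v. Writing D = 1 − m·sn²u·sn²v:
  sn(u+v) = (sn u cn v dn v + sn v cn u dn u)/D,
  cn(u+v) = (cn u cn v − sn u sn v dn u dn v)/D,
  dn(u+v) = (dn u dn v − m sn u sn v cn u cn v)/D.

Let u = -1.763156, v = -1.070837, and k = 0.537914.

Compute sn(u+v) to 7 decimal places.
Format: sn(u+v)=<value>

sn(u+v)=-0.5418250

sn u = -0.9989076560216477, cn u = -0.04672787970085563, dn u = 0.8433743688423258
sn v = -0.8541698724537393, cn v = 0.5199940663049557, dn v = 0.8881933240456936
m = k² = 0.289351471396
D = 1 − m·sn²u·sn²v = 0.7893483441730185
sn(u+v) = (sn u·cn v·dn v + sn v·cn u·dn u)/D = -0.4276886908786439/0.7893483441730185 = -0.5418250307812112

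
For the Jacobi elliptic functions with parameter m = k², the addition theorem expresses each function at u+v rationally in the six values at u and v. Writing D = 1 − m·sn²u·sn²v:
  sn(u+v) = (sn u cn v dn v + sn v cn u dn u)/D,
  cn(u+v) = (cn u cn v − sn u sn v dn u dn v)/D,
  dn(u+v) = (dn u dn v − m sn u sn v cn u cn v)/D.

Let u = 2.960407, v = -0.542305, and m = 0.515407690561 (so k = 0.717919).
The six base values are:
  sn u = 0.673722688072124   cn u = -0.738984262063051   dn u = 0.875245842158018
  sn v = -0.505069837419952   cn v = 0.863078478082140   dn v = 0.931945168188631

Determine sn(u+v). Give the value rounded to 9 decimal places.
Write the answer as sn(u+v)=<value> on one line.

sn(u+v)=0.923703957

m = k² = 0.515407690561
D = 1 − m·sn²u·sn²v = 0.9403217462395785
sn(u+v) = (sn u·cn v·dn v + sn v·cn u·dn u)/D = 0.8685789176154686/0.9403217462395785 = 0.9237039567456404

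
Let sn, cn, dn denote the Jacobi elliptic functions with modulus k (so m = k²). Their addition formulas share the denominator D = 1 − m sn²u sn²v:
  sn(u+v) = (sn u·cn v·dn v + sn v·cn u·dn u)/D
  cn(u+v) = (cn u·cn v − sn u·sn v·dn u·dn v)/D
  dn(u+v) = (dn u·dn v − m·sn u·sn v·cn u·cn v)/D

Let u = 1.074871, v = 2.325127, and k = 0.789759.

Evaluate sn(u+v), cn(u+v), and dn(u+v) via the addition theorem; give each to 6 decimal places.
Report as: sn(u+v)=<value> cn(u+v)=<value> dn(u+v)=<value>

sn u = 0.8267283163234373, cn u = 0.5626013606355877, dn u = 0.757430214153526
sn v = 0.9765854527279984, cn v = -0.215129852693787, dn v = 0.636511572923461
m = k² = 0.623719278081
D = 1 − m·sn²u·sn²v = 0.5934300326712122
sn(u+v) = (sn u·cn v·dn v + sn v·cn u·dn u)/D = 0.3029475066473079/0.5934300326712122 = 0.5105024854971485
cn(u+v) = (cn u·cn v − sn u·sn v·dn u·dn v)/D = -0.5102764073444268/0.5934300326712122 = -0.8598762773220539
dn(u+v) = (dn u·dn v − m·sn u·sn v·cn u·cn v)/D = 0.5430616906691632/0.5934300326712122 = 0.915123368840425

sn(u+v)=0.510502 cn(u+v)=-0.859876 dn(u+v)=0.915123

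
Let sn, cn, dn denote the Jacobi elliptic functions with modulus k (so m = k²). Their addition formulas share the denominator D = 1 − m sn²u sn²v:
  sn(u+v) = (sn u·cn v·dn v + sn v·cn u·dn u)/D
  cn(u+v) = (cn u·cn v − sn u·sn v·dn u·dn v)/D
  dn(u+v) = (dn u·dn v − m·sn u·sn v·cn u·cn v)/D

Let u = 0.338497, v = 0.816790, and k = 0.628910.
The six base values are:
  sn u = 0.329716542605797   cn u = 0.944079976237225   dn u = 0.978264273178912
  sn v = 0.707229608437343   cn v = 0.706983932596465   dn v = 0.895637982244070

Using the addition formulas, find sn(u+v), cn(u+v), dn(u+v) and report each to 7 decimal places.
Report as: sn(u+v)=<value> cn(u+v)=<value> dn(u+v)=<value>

m = k² = 0.3955277881
D = 1 − m·sn²u·sn²v = 0.978493024341629
sn(u+v) = (sn u·cn v·dn v + sn v·cn u·dn u)/D = 0.8619458363818116/0.978493024341629 = 0.8808911407025766
cn(u+v) = (cn u·cn v − sn u·sn v·dn u·dn v)/D = 0.4631392596501477/0.978493024341629 = 0.4733189181003791
dn(u+v) = (dn u·dn v − m·sn u·sn v·cn u·cn v)/D = 0.8146109386501292/0.978493024341629 = 0.8325158364805242

sn(u+v)=0.8808911 cn(u+v)=0.4733189 dn(u+v)=0.8325158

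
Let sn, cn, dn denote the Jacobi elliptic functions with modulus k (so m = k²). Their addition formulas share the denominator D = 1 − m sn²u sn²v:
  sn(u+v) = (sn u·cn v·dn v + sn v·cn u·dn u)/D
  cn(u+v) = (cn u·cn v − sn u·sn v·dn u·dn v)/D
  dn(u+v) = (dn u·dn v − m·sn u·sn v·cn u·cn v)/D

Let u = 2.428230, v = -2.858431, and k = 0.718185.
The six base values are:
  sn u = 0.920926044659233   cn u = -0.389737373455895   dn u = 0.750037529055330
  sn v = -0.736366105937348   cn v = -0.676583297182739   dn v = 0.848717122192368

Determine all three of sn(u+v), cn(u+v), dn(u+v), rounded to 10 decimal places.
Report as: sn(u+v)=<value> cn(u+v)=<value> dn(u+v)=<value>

m = k² = 0.515789694225
D = 1 − m·sn²u·sn²v = 0.7628026942537052
sn(u+v) = (sn u·cn v·dn v + sn v·cn u·dn u)/D = -0.3135685487465846/0.7628026942537052 = -0.4110742543369844
cn(u+v) = (cn u·cn v − sn u·sn v·dn u·dn v)/D = 0.6953723575162249/0.7628026942537052 = 0.9116018634367156
dn(u+v) = (dn u·dn v − m·sn u·sn v·cn u·cn v)/D = 0.7288023103611036/0.7628026942537052 = 0.9554270270035344

sn(u+v)=-0.4110742543 cn(u+v)=0.9116018634 dn(u+v)=0.9554270270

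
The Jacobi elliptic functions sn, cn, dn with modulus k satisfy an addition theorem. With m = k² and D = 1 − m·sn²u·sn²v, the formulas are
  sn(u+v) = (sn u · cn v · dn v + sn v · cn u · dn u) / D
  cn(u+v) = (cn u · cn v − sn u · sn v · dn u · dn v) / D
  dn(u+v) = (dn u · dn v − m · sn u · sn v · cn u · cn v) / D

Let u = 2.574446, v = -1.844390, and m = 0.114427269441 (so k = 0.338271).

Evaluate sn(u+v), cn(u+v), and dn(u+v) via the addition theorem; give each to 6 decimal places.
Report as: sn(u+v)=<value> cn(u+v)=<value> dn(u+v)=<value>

sn(u+v)=0.661936 cn(u+v)=0.749560 dn(u+v)=0.974609

sn u = 0.611708592539703, cn u = -0.7910831800848098, dn u = 0.9783571726667778
sn v = -0.9775228224958649, cn v = -0.2108296267124661, dn v = 0.9437472772440388
m = k² = 0.114427269441
D = 1 − m·sn²u·sn²v = 0.9590859465593797
sn(u+v) = (sn u·cn v·dn v + sn v·cn u·dn u)/D = 0.6348538352993654/0.9590859465593797 = 0.6619363338362291
cn(u+v) = (cn u·cn v − sn u·sn v·dn u·dn v)/D = 0.7188925237428663/0.9590859465593797 = 0.7495600642693367
dn(u+v) = (dn u·dn v − m·sn u·sn v·cn u·cn v)/D = 0.9347337352218254/0.9590859465593797 = 0.9746089373690489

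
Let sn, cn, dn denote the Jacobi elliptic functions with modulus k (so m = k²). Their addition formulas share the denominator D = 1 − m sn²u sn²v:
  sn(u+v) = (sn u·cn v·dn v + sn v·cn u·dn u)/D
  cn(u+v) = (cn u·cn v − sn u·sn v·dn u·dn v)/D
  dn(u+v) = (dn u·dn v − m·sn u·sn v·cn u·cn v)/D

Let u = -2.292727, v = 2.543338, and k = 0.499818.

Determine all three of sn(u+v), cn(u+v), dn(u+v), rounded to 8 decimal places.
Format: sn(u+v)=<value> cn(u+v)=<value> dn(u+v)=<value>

sn u = -0.8610490690480174, cn u = -0.5085218782820879, dn u = 0.9026536082105051
sn v = 0.7225290423004136, cn v = -0.6913405694970078, dn v = 0.9325143115476967
m = k² = 0.249818033124
D = 1 − m·sn²u·sn²v = 0.9033080754326469
sn(u+v) = (sn u·cn v·dn v + sn v·cn u·dn u)/D = 0.2234507610264048/0.9033080754326469 = 0.2473693827207083
cn(u+v) = (cn u·cn v − sn u·sn v·dn u·dn v)/D = 0.875234389485784/0.9033080754326469 = 0.9689212498920517
dn(u+v) = (dn u·dn v − m·sn u·sn v·cn u·cn v)/D = 0.8963771550755168/0.9033080754326469 = 0.9923271799005998

sn(u+v)=0.24736938 cn(u+v)=0.96892125 dn(u+v)=0.99232718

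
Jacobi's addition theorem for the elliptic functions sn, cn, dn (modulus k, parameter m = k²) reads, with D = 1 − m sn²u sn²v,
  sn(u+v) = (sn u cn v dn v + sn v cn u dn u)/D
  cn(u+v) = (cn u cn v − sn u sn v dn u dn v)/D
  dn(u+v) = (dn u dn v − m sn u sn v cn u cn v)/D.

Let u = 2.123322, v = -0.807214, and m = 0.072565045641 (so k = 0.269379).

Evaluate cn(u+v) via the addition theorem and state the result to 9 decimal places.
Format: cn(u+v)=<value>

cn(u+v)=0.270738779

sn u = 0.8751446935363036, cn u = -0.4838613079956375, dn u = 0.9718148028040149
sn v = -0.7184967888581217, cn v = 0.6955302756893963, dn v = 0.9810908176163536
m = k² = 0.072565045641
D = 1 − m·sn²u·sn²v = 0.9713095828162152
cn(u+v) = (cn u·cn v − sn u·sn v·dn u·dn v)/D = 0.2629711702822297/0.9713095828162152 = 0.2707387787936479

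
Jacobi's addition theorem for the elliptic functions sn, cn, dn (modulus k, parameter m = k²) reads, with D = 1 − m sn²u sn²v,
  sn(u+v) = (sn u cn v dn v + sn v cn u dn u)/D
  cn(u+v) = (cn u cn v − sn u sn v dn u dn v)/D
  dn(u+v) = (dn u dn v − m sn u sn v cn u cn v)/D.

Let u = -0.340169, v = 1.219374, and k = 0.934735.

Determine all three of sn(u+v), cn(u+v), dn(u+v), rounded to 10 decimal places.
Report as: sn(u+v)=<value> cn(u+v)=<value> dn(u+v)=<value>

sn(u+v)=0.7143597680 cn(u+v)=0.6997786234 dn(u+v)=0.7443972024

sn u = -0.3283854339042611, cn u = 0.9445438088302258, dn u = 0.9517245587187658
sn v = 0.8543072976092354, cn v = 0.5197682572566406, dn v = 0.601927245829769
m = k² = 0.873729520225
D = 1 − m·sn²u·sn²v = 0.9312341189626235
sn(u+v) = (sn u·cn v·dn v + sn v·cn u·dn u)/D = 0.6652361892095369/0.9312341189626235 = 0.7143597680362023
cn(u+v) = (cn u·cn v − sn u·sn v·dn u·dn v)/D = 0.6516577298598297/0.9312341189626235 = 0.6997786234311986
dn(u+v) = (dn u·dn v − m·sn u·sn v·cn u·cn v)/D = 0.6932080729496736/0.9312341189626235 = 0.7443972024155363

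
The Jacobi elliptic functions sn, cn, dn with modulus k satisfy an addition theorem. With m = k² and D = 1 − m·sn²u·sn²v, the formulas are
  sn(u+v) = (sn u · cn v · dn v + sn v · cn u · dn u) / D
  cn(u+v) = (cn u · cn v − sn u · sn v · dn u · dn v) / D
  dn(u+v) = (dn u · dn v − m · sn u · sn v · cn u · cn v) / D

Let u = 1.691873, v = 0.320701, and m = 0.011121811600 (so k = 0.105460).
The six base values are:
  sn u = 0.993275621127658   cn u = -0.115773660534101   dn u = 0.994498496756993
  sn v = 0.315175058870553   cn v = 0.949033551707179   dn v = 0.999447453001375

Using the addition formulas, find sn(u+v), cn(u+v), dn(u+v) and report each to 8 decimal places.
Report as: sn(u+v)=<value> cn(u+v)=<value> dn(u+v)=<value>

sn(u+v)=0.90683123 cn(u+v)=-0.42149391 dn(u+v)=0.99541652

m = k² = 0.0111218116
D = 1 − m·sn²u·sn²v = 0.9989100193908442
sn(u+v) = (sn u·cn v·dn v + sn v·cn u·dn u)/D = 0.9058428049838727/0.9989100193908442 = 0.9068312334441036
cn(u+v) = (cn u·cn v − sn u·sn v·dn u·dn v)/D = -0.4210344873028412/0.9989100193908442 = -0.4214939074888814
dn(u+v) = (dn u·dn v − m·sn u·sn v·cn u·cn v)/D = 0.9943315398425483/0.9989100193908442 = 0.9954165245523436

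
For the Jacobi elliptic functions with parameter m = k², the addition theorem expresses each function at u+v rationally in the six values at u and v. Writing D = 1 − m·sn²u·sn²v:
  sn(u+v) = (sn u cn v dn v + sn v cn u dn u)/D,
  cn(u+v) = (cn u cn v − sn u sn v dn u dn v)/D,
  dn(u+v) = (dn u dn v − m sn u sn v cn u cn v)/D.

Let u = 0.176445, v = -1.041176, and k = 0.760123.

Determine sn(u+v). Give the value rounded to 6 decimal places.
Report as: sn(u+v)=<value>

sn u = 0.175013773713496, cn u = 0.9845659850972718, dn u = 0.9911117436403271
sn v = -0.8159743997680948, cn v = 0.5780880373464733, dn v = 0.7844113813593638
m = k² = 0.577786975129
D = 1 − m·sn²u·sn²v = 0.9882167450869084
sn(u+v) = (sn u·cn v·dn v + sn v·cn u·dn u)/D = -0.7168784435519863/0.9882167450869084 = -0.7254263268823083

sn(u+v)=-0.725426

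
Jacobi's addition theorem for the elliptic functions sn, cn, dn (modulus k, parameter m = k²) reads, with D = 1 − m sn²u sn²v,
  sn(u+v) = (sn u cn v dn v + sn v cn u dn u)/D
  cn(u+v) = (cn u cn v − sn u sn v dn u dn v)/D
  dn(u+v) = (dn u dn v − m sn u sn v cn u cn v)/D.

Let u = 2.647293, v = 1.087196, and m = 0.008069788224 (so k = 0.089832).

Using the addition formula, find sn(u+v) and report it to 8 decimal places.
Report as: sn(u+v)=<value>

sn(u+v)=-0.55326286

sn u = 0.4798695905376328, cn u = -0.8773398293006221, dn u = 0.9990704334218006
sn v = 0.8846921464026104, cn v = 0.4661757244790232, dn v = 0.9968369659016742
m = k² = 0.008069788224
D = 1 − m·sn²u·sn²v = 0.9985455696099296
sn(u+v) = (sn u·cn v·dn v + sn v·cn u·dn u)/D = -0.5524581777041415/0.9985455696099296 = -0.553262860021454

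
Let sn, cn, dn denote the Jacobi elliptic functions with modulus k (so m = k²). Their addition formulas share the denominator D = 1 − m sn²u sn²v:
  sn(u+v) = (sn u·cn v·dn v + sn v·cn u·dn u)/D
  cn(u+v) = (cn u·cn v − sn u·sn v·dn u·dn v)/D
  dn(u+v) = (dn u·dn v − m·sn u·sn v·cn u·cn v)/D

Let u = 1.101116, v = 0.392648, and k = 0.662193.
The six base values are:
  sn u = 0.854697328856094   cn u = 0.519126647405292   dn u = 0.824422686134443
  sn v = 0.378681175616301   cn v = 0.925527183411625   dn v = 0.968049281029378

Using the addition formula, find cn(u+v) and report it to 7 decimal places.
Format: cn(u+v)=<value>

cn(u+v)=0.2328566

m = k² = 0.438499569249
D = 1 − m·sn²u·sn²v = 0.9540652562606955
cn(u+v) = (cn u·cn v − sn u·sn v·dn u·dn v)/D = 0.2221604364457028/0.9540652562606955 = 0.2328566468465948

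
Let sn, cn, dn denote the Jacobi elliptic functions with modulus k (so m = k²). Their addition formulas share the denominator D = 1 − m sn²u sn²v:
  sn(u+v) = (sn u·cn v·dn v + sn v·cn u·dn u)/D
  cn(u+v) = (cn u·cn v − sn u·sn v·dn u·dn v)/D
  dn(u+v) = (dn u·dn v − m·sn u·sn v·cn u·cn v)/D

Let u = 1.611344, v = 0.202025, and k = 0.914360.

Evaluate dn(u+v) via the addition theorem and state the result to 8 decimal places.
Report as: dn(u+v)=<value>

sn u = 0.9489433369381013, cn u = 0.3154465775385447, dn u = 0.4971304203050158
sn v = 0.199538841341978, cn v = 0.9798899176927482, dn v = 0.9832150707091176
m = k² = 0.8360542096
D = 1 − m·sn²u·sn²v = 0.9700242614937632
dn(u+v) = (dn u·dn v − m·sn u·sn v·cn u·cn v)/D = 0.4398527347397466/0.9700242614937632 = 0.4534450860666176

dn(u+v)=0.45344509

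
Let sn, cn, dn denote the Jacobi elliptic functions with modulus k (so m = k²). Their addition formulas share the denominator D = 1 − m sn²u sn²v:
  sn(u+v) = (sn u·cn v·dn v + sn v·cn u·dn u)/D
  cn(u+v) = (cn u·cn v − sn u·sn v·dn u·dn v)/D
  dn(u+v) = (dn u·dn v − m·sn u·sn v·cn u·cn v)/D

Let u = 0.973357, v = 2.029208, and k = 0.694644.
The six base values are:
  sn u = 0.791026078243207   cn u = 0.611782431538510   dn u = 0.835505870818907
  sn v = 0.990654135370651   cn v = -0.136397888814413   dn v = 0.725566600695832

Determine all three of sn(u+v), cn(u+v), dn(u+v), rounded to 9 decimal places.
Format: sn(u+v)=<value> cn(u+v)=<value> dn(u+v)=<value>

sn(u+v)=0.608347224 cn(u+v)=-0.793670999 dn(u+v)=0.906323413

m = k² = 0.482530286736
D = 1 − m·sn²u·sn²v = 0.7036872807365501
sn(u+v) = (sn u·cn v·dn v + sn v·cn u·dn u)/D = 0.4280862038428713/0.7036872807365501 = 0.6083472240606554
cn(u+v) = (cn u·cn v − sn u·sn v·dn u·dn v)/D = -0.5584961872294204/0.7036872807365501 = -0.793670999204138
dn(u+v) = (dn u·dn v − m·sn u·sn v·cn u·cn v)/D = 0.6377682582985492/0.7036872807365501 = 0.9063234134784938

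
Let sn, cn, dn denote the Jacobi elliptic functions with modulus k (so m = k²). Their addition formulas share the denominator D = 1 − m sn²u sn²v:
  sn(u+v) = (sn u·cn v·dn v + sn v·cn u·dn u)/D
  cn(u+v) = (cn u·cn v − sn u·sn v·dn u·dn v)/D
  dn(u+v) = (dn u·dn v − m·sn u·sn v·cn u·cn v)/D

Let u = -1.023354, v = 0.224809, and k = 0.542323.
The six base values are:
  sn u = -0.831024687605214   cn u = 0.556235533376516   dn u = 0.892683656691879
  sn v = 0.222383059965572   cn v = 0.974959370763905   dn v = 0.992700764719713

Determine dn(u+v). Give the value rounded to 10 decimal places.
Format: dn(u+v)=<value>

dn(u+v)=0.9249352349

m = k² = 0.294114236329
D = 1 − m·sn²u·sn²v = 0.9899550610475484
dn(u+v) = (dn u·dn v − m·sn u·sn v·cn u·cn v)/D = 0.9156443169478315/0.9899550610475484 = 0.9249352349175497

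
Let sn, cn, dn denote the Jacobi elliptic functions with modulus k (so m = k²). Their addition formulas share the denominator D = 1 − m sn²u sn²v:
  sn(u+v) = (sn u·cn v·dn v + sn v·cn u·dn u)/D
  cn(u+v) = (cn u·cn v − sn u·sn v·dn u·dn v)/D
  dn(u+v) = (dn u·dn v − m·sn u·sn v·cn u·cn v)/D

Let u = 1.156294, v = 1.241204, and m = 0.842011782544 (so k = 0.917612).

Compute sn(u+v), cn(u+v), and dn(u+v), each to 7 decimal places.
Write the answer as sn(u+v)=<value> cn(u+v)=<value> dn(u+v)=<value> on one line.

sn(u+v)=0.9999170 cn(u+v)=-0.0128834 dn(u+v)=0.3976531

sn u = 0.8369030330405325, cn u = 0.5473511791232, dn u = 0.6405070781931447
sn v = 0.8647330141785324, cn v = 0.5022318331106763, dn v = 0.6085840837510439
m = k² = 0.842011782544
D = 1 − m·sn²u·sn²v = 0.559006150607283
sn(u+v) = (sn u·cn v·dn v + sn v·cn u·dn u)/D = 0.5589597559822214/0.559006150607283 = 0.99991700516173
cn(u+v) = (cn u·cn v − sn u·sn v·dn u·dn v)/D = -0.007201917041165248/0.559006150607283 = -0.01288343076966391
dn(u+v) = (dn u·dn v − m·sn u·sn v·cn u·cn v)/D = 0.2222905209622403/0.559006150607283 = 0.3976530861436002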